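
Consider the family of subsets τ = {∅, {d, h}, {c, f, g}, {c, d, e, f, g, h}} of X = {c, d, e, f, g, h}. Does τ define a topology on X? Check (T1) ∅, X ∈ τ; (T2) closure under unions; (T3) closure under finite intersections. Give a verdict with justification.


τ is NOT a topology on X.

Axiom (T1): ∅ ∈ τ? Yes; X ∈ τ? Yes.
Axiom (T2/T3): check pairwise unions and intersections of members of τ.
Counterexample for (T2): {d, h} ∪ {c, f, g} = {c, d, f, g, h} ∉ τ. Therefore τ is NOT a topology.


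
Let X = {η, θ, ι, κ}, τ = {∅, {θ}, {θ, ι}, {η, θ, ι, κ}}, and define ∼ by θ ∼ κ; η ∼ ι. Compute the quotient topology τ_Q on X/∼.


X/∼ = {[η=ι], [θ=κ]}; |τ_Q| = 2.

Equivalence classes: [η=ι], [θ=κ].
Quotient map π: X → X/∼ sends η ↦ [η=ι], θ ↦ [θ=κ], ι ↦ [η=ι], κ ↦ [θ=κ].
For each subset V ⊆ X/∼, compute π^{-1}(V) ⊆ X and check whether π^{-1}(V) ∈ τ. V is open in τ_Q iff π^{-1}(V) ∈ τ.
  V = {}: π^{-1}(V) = ∅ ∈ τ ✓.
  V = {[η=ι]}: π^{-1}(V) = {η, ι} ∉ τ ✗.
  V = {[θ=κ]}: π^{-1}(V) = {θ, κ} ∉ τ ✗.
  V = {[η=ι], [θ=κ]}: π^{-1}(V) = {η, θ, ι, κ} ∈ τ ✓.
Open sets in the quotient: τ_Q = {{}, {[η=ι], [θ=κ]}} (2 elements).


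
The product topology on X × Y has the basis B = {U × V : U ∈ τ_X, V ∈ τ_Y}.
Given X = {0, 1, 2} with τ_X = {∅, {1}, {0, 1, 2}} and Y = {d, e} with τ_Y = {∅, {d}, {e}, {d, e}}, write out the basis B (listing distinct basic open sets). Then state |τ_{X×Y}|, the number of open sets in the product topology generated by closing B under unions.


Basis B = {∅ × ∅, {1} × {d}, {1} × {e}, {1} × {d, e}, {0, 1, 2} × {d}, {0, 1, 2} × {e}, {0, 1, 2} × {d, e}}; |τ_{X×Y}| = 9.

Enumerate products U × V with U ∈ τ_X, V ∈ τ_Y (deduplicated):
  ∅ × ∅ = {} (∅)
  {1} × {d} = {(1,d)}
  {1} × {e} = {(1,e)}
  {1} × {d, e} = {(1,d), (1,e)}
  {0, 1, 2} × {d} = {(0,d), (1,d), (2,d)}
  {0, 1, 2} × {e} = {(0,e), (1,e), (2,e)}
  {0, 1, 2} × {d, e} = {(0,d), (0,e), (1,d), (1,e), (2,d), (2,e)}
These 7 distinct sets form the basis B.
Close under arbitrary unions to get τ_{X×Y}; counting gives |τ_{X×Y}| = 9.


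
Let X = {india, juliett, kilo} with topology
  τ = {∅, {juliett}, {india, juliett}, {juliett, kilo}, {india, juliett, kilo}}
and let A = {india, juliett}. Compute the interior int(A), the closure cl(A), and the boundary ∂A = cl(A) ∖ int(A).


int(A) = {india, juliett}, cl(A) = {india, juliett, kilo}, ∂A = {kilo}.

Closed sets in (X, τ) are complements of opens:
  closed(X, τ) = {∅, {india}, {kilo}, {india, kilo}, {india, juliett, kilo}}.
int(A) = ⋃ {U ∈ τ : U ⊆ A}. Opens contained in A: ∅, {juliett}, {india, juliett}.
Taking the union of these: int(A) = {india, juliett}.
cl(A) = ⋂ {C closed : A ⊆ C}. Closed sets containing A: {india, juliett, kilo}.
Intersecting these: cl(A) = {india, juliett, kilo}.
∂A = cl(A) ∖ int(A) = {india, juliett, kilo} ∖ {india, juliett} = {kilo}.


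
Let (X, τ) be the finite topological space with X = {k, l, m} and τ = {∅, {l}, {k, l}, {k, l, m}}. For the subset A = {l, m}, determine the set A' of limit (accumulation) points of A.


A' = {k, m}

For each x ∈ X, list the open sets U ∈ τ with x ∈ U, then check whether U ∩ (A ∖ {x}) ≠ ∅ for every such U.
  x = k: opens ∋ x are {k, l}, {k, l, m}; each meets A ∖ {k}, so x IS a limit point.
  x = l: open {l} ∋ x has {l} ∩ (A ∖ {l}) = ∅, so x is NOT a limit point.
  x = m: opens ∋ x are {k, l, m}; each meets A ∖ {m}, so x IS a limit point.
Collecting: A' = {k, m}.


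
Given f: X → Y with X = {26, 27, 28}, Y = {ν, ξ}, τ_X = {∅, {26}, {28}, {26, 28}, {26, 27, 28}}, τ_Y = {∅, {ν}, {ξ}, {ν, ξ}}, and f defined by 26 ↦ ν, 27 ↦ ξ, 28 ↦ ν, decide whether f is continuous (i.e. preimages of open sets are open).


f is NOT continuous.

Compute f^{-1}(U) for each U ∈ τ_Y:
  U = ∅: f^{-1}(U) = ∅ ∈ τ_X ✓.
  U = {ν}: f^{-1}(U) = {26, 28} ∈ τ_X ✓.
  U = {ξ}: f^{-1}(U) = {27} ∉ τ_X ✗.
  U = {ν, ξ}: f^{-1}(U) = {26, 27, 28} ∈ τ_X ✓.
Found U = {ξ} with f^{-1}(U) = {27} not in τ_X. Therefore f is NOT continuous.


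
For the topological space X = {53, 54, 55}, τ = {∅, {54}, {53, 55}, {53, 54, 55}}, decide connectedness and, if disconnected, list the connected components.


(X, τ) is disconnected; components = [{54}, {53, 55}].

Find clopen sets (U ∈ τ with X ∖ U ∈ τ):
  U = ∅, X ∖ U = {53, 54, 55} — both open, so U is clopen.
  U = {54}, X ∖ U = {53, 55} — both open, so U is clopen.
  U = {53, 55}, X ∖ U = {54} — both open, so U is clopen.
  U = {53, 54, 55}, X ∖ U = ∅ — both open, so U is clopen.
Nontrivial clopen(s) exist: e.g. {53, 55}. So (X, τ) is disconnected.
Compute connected components by grouping points that agree on all clopens:
  component: {54}
  component: {53, 55}


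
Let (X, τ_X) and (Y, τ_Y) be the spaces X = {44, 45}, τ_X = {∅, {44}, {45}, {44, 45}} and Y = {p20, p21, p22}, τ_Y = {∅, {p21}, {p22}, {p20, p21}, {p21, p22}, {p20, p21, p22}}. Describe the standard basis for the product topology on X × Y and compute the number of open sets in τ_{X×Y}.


Basis B = {∅ × ∅, {44} × {p21}, {44} × {p22}, {45} × {p21}, {45} × {p22}, {44} × {p20, p21}, {44} × {p21, p22}, {44, 45} × {p21}, {44, 45} × {p22}, {45} × {p20, p21}, {45} × {p21, p22}, {44} × {p20, p21, p22}, {45} × {p20, p21, p22}, {44, 45} × {p20, p21}, {44, 45} × {p21, p22}, {44, 45} × {p20, p21, p22}}; |τ_{X×Y}| = 36.

Enumerate products U × V with U ∈ τ_X, V ∈ τ_Y (deduplicated):
  ∅ × ∅ = {} (∅)
  {44} × {p21} = {(44,p21)}
  {44} × {p22} = {(44,p22)}
  {45} × {p21} = {(45,p21)}
  {45} × {p22} = {(45,p22)}
  {44} × {p20, p21} = {(44,p20), (44,p21)}
  {44} × {p21, p22} = {(44,p21), (44,p22)}
  {44, 45} × {p21} = {(44,p21), (45,p21)}
  {44, 45} × {p22} = {(44,p22), (45,p22)}
  {45} × {p20, p21} = {(45,p20), (45,p21)}
  {45} × {p21, p22} = {(45,p21), (45,p22)}
  {44} × {p20, p21, p22} = {(44,p20), (44,p21), (44,p22)}
  {45} × {p20, p21, p22} = {(45,p20), (45,p21), (45,p22)}
  {44, 45} × {p20, p21} = {(44,p20), (44,p21), (45,p20), (45,p21)}
  {44, 45} × {p21, p22} = {(44,p21), (44,p22), (45,p21), (45,p22)}
  {44, 45} × {p20, p21, p22} = {(44,p20), (44,p21), (44,p22), (45,p20), (45,p21), (45,p22)}
These 16 distinct sets form the basis B.
Close under arbitrary unions to get τ_{X×Y}; counting gives |τ_{X×Y}| = 36.


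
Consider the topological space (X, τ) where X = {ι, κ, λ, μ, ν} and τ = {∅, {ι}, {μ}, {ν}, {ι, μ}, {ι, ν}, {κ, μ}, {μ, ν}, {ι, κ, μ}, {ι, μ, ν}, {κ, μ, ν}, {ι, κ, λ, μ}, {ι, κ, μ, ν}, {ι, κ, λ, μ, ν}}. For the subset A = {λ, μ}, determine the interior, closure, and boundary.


int(A) = {μ}, cl(A) = {κ, λ, μ}, ∂A = {κ, λ}.

Closed sets in (X, τ) are complements of opens:
  closed(X, τ) = {∅, {λ}, {ν}, {ι, λ}, {κ, λ}, {λ, ν}, {ι, κ, λ}, {ι, λ, ν}, {κ, λ, μ}, {κ, λ, ν}, {ι, κ, λ, μ}, {ι, κ, λ, ν}, {κ, λ, μ, ν}, {ι, κ, λ, μ, ν}}.
int(A) = ⋃ {U ∈ τ : U ⊆ A}. Opens contained in A: ∅, {μ}.
Taking the union of these: int(A) = {μ}.
cl(A) = ⋂ {C closed : A ⊆ C}. Closed sets containing A: {κ, λ, μ}, {ι, κ, λ, μ}, {κ, λ, μ, ν}, {ι, κ, λ, μ, ν}.
Intersecting these: cl(A) = {κ, λ, μ}.
∂A = cl(A) ∖ int(A) = {κ, λ, μ} ∖ {μ} = {κ, λ}.


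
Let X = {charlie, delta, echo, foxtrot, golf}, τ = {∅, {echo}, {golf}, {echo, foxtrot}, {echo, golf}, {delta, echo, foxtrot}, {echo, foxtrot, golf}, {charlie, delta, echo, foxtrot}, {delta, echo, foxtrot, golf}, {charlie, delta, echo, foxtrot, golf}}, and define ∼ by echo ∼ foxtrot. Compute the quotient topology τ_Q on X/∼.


X/∼ = {[charlie], [delta], [echo=foxtrot], [golf]}; |τ_Q| = 8.

Equivalence classes: [charlie], [delta], [echo=foxtrot], [golf].
Quotient map π: X → X/∼ sends charlie ↦ [charlie], delta ↦ [delta], echo ↦ [echo=foxtrot], foxtrot ↦ [echo=foxtrot], golf ↦ [golf].
For each subset V ⊆ X/∼, compute π^{-1}(V) ⊆ X and check whether π^{-1}(V) ∈ τ. V is open in τ_Q iff π^{-1}(V) ∈ τ.
  V = {}: π^{-1}(V) = ∅ ∈ τ ✓.
  V = {[charlie]}: π^{-1}(V) = {charlie} ∉ τ ✗.
  V = {[delta]}: π^{-1}(V) = {delta} ∉ τ ✗.
  V = {[charlie], [delta]}: π^{-1}(V) = {charlie, delta} ∉ τ ✗.
  V = {[echo=foxtrot]}: π^{-1}(V) = {echo, foxtrot} ∈ τ ✓.
  V = {[charlie], [echo=foxtrot]}: π^{-1}(V) = {charlie, echo, foxtrot} ∉ τ ✗.
  V = {[delta], [echo=foxtrot]}: π^{-1}(V) = {delta, echo, foxtrot} ∈ τ ✓.
  V = {[charlie], [delta], [echo=foxtrot]}: π^{-1}(V) = {charlie, delta, echo, foxtrot} ∈ τ ✓.
  V = {[golf]}: π^{-1}(V) = {golf} ∈ τ ✓.
  V = {[charlie], [golf]}: π^{-1}(V) = {charlie, golf} ∉ τ ✗.
  V = {[delta], [golf]}: π^{-1}(V) = {delta, golf} ∉ τ ✗.
  V = {[charlie], [delta], [golf]}: π^{-1}(V) = {charlie, delta, golf} ∉ τ ✗.
  V = {[echo=foxtrot], [golf]}: π^{-1}(V) = {echo, foxtrot, golf} ∈ τ ✓.
  V = {[charlie], [echo=foxtrot], [golf]}: π^{-1}(V) = {charlie, echo, foxtrot, golf} ∉ τ ✗.
  V = {[delta], [echo=foxtrot], [golf]}: π^{-1}(V) = {delta, echo, foxtrot, golf} ∈ τ ✓.
  V = {[charlie], [delta], [echo=foxtrot], [golf]}: π^{-1}(V) = {charlie, delta, echo, foxtrot, golf} ∈ τ ✓.
Open sets in the quotient: τ_Q = {{}, {[echo=foxtrot]}, {[delta], [echo=foxtrot]}, {[charlie], [delta], [echo=foxtrot]}, {[golf]}, {[echo=foxtrot], [golf]}, {[delta], [echo=foxtrot], [golf]}, {[charlie], [delta], [echo=foxtrot], [golf]}} (8 elements).


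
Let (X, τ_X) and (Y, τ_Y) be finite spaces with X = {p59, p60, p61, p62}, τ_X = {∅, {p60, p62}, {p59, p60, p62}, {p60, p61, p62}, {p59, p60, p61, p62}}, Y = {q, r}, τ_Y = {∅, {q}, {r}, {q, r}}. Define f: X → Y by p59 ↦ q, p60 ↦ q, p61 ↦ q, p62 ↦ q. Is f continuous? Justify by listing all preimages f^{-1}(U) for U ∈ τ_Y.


f IS continuous.

Compute f^{-1}(U) for each U ∈ τ_Y:
  U = ∅: f^{-1}(U) = ∅ ∈ τ_X ✓.
  U = {q}: f^{-1}(U) = {p59, p60, p61, p62} ∈ τ_X ✓.
  U = {r}: f^{-1}(U) = ∅ ∈ τ_X ✓.
  U = {q, r}: f^{-1}(U) = {p59, p60, p61, p62} ∈ τ_X ✓.
Every preimage lies in τ_X, so f IS continuous.


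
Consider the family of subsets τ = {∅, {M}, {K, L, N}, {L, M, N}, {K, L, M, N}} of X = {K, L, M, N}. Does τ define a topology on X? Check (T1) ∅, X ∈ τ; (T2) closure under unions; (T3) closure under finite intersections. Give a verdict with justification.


τ is NOT a topology on X.

Axiom (T1): ∅ ∈ τ? Yes; X ∈ τ? Yes.
Axiom (T2/T3): check pairwise unions and intersections of members of τ.
Counterexample for (T3): {K, L, N} ∩ {L, M, N} = {L, N} ∉ τ. Therefore τ is NOT a topology.


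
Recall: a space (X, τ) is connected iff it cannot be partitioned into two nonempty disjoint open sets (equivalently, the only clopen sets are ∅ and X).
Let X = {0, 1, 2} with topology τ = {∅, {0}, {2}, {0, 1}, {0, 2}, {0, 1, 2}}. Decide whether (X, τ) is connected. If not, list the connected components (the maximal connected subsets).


(X, τ) is disconnected; components = [{2}, {0, 1}].

Find clopen sets (U ∈ τ with X ∖ U ∈ τ):
  U = ∅, X ∖ U = {0, 1, 2} — both open, so U is clopen.
  U = {2}, X ∖ U = {0, 1} — both open, so U is clopen.
  U = {0, 1}, X ∖ U = {2} — both open, so U is clopen.
  U = {0, 1, 2}, X ∖ U = ∅ — both open, so U is clopen.
Nontrivial clopen(s) exist: e.g. {2}. So (X, τ) is disconnected.
Compute connected components by grouping points that agree on all clopens:
  component: {2}
  component: {0, 1}


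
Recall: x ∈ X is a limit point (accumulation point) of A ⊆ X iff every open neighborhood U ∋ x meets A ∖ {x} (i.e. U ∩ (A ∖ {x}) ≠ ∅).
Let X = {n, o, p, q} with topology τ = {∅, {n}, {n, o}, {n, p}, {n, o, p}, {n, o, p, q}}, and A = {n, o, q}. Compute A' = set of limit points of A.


A' = {o, p, q}

For each x ∈ X, list the open sets U ∈ τ with x ∈ U, then check whether U ∩ (A ∖ {x}) ≠ ∅ for every such U.
  x = n: open {n} ∋ x has {n} ∩ (A ∖ {n}) = ∅, so x is NOT a limit point.
  x = o: opens ∋ x are {n, o}, {n, o, p}, {n, o, p, q}; each meets A ∖ {o}, so x IS a limit point.
  x = p: opens ∋ x are {n, p}, {n, o, p}, {n, o, p, q}; each meets A ∖ {p}, so x IS a limit point.
  x = q: opens ∋ x are {n, o, p, q}; each meets A ∖ {q}, so x IS a limit point.
Collecting: A' = {o, p, q}.


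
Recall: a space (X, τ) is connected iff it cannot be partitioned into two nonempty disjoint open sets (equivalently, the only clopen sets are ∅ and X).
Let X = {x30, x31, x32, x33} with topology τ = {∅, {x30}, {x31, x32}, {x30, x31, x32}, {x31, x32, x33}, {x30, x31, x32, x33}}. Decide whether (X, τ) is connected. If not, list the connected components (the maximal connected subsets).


(X, τ) is disconnected; components = [{x30}, {x31, x32, x33}].

Find clopen sets (U ∈ τ with X ∖ U ∈ τ):
  U = ∅, X ∖ U = {x30, x31, x32, x33} — both open, so U is clopen.
  U = {x30}, X ∖ U = {x31, x32, x33} — both open, so U is clopen.
  U = {x31, x32, x33}, X ∖ U = {x30} — both open, so U is clopen.
  U = {x30, x31, x32, x33}, X ∖ U = ∅ — both open, so U is clopen.
Nontrivial clopen(s) exist: e.g. {x30}. So (X, τ) is disconnected.
Compute connected components by grouping points that agree on all clopens:
  component: {x30}
  component: {x31, x32, x33}


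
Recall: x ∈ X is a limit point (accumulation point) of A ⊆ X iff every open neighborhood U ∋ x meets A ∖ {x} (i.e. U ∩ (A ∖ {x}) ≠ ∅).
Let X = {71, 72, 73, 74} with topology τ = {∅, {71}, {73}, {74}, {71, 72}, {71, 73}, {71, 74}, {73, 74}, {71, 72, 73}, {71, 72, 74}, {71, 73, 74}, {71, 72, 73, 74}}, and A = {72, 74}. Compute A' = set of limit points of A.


A' = ∅

For each x ∈ X, list the open sets U ∈ τ with x ∈ U, then check whether U ∩ (A ∖ {x}) ≠ ∅ for every such U.
  x = 71: open {71} ∋ x has {71} ∩ (A ∖ {71}) = ∅, so x is NOT a limit point.
  x = 72: open {71, 72} ∋ x has {71, 72} ∩ (A ∖ {72}) = ∅, so x is NOT a limit point.
  x = 73: open {73} ∋ x has {73} ∩ (A ∖ {73}) = ∅, so x is NOT a limit point.
  x = 74: open {74} ∋ x has {74} ∩ (A ∖ {74}) = ∅, so x is NOT a limit point.
Collecting: A' = ∅.


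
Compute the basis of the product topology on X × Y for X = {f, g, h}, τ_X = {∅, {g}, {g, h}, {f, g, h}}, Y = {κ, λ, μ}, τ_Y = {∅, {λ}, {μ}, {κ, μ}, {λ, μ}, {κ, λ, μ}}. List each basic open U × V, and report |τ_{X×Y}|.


Basis B = {∅ × ∅, {g} × {λ}, {g} × {μ}, {g} × {κ, μ}, {g} × {λ, μ}, {g, h} × {λ}, {g, h} × {μ}, {f, g, h} × {λ}, {f, g, h} × {μ}, {g} × {κ, λ, μ}, {g, h} × {κ, μ}, {g, h} × {λ, μ}, {f, g, h} × {κ, μ}, {f, g, h} × {λ, μ}, {g, h} × {κ, λ, μ}, {f, g, h} × {κ, λ, μ}}; |τ_{X×Y}| = 40.

Enumerate products U × V with U ∈ τ_X, V ∈ τ_Y (deduplicated):
  ∅ × ∅ = {} (∅)
  {g} × {λ} = {(g,λ)}
  {g} × {μ} = {(g,μ)}
  {g} × {κ, μ} = {(g,κ), (g,μ)}
  {g} × {λ, μ} = {(g,λ), (g,μ)}
  {g, h} × {λ} = {(g,λ), (h,λ)}
  {g, h} × {μ} = {(g,μ), (h,μ)}
  {f, g, h} × {λ} = {(f,λ), (g,λ), (h,λ)}
  {f, g, h} × {μ} = {(f,μ), (g,μ), (h,μ)}
  {g} × {κ, λ, μ} = {(g,κ), (g,λ), (g,μ)}
  {g, h} × {κ, μ} = {(g,κ), (g,μ), (h,κ), (h,μ)}
  {g, h} × {λ, μ} = {(g,λ), (g,μ), (h,λ), (h,μ)}
  {f, g, h} × {κ, μ} = {(f,κ), (f,μ), (g,κ), (g,μ), (h,κ), (h,μ)}
  {f, g, h} × {λ, μ} = {(f,λ), (f,μ), (g,λ), (g,μ), (h,λ), (h,μ)}
  {g, h} × {κ, λ, μ} = {(g,κ), (g,λ), (g,μ), (h,κ), (h,λ), (h,μ)}
  {f, g, h} × {κ, λ, μ} = {(f,κ), (f,λ), (f,μ), (g,κ), (g,λ), (g,μ), (h,κ), (h,λ), (h,μ)}
These 16 distinct sets form the basis B.
Close under arbitrary unions to get τ_{X×Y}; counting gives |τ_{X×Y}| = 40.


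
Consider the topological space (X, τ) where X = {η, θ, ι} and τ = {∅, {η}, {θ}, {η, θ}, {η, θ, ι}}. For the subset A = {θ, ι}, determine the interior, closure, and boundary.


int(A) = {θ}, cl(A) = {θ, ι}, ∂A = {ι}.

Closed sets in (X, τ) are complements of opens:
  closed(X, τ) = {∅, {ι}, {η, ι}, {θ, ι}, {η, θ, ι}}.
int(A) = ⋃ {U ∈ τ : U ⊆ A}. Opens contained in A: ∅, {θ}.
Taking the union of these: int(A) = {θ}.
cl(A) = ⋂ {C closed : A ⊆ C}. Closed sets containing A: {θ, ι}, {η, θ, ι}.
Intersecting these: cl(A) = {θ, ι}.
∂A = cl(A) ∖ int(A) = {θ, ι} ∖ {θ} = {ι}.


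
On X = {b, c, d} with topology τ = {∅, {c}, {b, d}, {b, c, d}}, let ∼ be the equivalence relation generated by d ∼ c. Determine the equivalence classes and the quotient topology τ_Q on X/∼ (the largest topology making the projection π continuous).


X/∼ = {[b], [c=d]}; |τ_Q| = 2.

Equivalence classes: [b], [c=d].
Quotient map π: X → X/∼ sends b ↦ [b], c ↦ [c=d], d ↦ [c=d].
For each subset V ⊆ X/∼, compute π^{-1}(V) ⊆ X and check whether π^{-1}(V) ∈ τ. V is open in τ_Q iff π^{-1}(V) ∈ τ.
  V = {}: π^{-1}(V) = ∅ ∈ τ ✓.
  V = {[b]}: π^{-1}(V) = {b} ∉ τ ✗.
  V = {[c=d]}: π^{-1}(V) = {c, d} ∉ τ ✗.
  V = {[b], [c=d]}: π^{-1}(V) = {b, c, d} ∈ τ ✓.
Open sets in the quotient: τ_Q = {{}, {[b], [c=d]}} (2 elements).


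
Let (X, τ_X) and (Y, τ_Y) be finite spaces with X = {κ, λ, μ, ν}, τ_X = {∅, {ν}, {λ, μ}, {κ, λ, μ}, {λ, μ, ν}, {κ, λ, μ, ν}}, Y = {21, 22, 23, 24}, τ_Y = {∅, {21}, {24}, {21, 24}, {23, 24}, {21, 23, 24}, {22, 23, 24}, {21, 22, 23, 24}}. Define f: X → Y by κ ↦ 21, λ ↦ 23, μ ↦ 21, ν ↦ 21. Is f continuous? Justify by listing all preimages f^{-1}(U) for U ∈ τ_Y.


f is NOT continuous.

Compute f^{-1}(U) for each U ∈ τ_Y:
  U = ∅: f^{-1}(U) = ∅ ∈ τ_X ✓.
  U = {21}: f^{-1}(U) = {κ, μ, ν} ∉ τ_X ✗.
  U = {24}: f^{-1}(U) = ∅ ∈ τ_X ✓.
  U = {21, 24}: f^{-1}(U) = {κ, μ, ν} ∉ τ_X ✗.
  U = {23, 24}: f^{-1}(U) = {λ} ∉ τ_X ✗.
  U = {21, 23, 24}: f^{-1}(U) = {κ, λ, μ, ν} ∈ τ_X ✓.
  U = {22, 23, 24}: f^{-1}(U) = {λ} ∉ τ_X ✗.
  U = {21, 22, 23, 24}: f^{-1}(U) = {κ, λ, μ, ν} ∈ τ_X ✓.
Found U = {21} with f^{-1}(U) = {κ, μ, ν} not in τ_X. Therefore f is NOT continuous.


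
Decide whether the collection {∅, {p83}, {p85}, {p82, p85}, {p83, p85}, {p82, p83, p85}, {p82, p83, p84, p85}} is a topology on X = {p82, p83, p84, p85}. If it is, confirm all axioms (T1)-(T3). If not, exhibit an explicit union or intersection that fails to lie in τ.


τ IS a topology on X.

Axiom (T1): ∅ ∈ τ? Yes; X ∈ τ? Yes.
Axiom (T2/T3): check pairwise unions and intersections of members of τ.
All pairwise intersections and unions checked — each lies in τ. Therefore τ satisfies (T1), (T2), (T3): it IS a topology on X.


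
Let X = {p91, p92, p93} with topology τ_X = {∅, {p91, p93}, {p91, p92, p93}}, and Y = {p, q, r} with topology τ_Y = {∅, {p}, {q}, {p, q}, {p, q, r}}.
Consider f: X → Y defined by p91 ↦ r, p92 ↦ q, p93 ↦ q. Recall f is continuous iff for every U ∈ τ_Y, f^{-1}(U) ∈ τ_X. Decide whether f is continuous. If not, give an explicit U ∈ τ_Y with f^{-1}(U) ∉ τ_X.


f is NOT continuous.

Compute f^{-1}(U) for each U ∈ τ_Y:
  U = ∅: f^{-1}(U) = ∅ ∈ τ_X ✓.
  U = {p}: f^{-1}(U) = ∅ ∈ τ_X ✓.
  U = {q}: f^{-1}(U) = {p92, p93} ∉ τ_X ✗.
  U = {p, q}: f^{-1}(U) = {p92, p93} ∉ τ_X ✗.
  U = {p, q, r}: f^{-1}(U) = {p91, p92, p93} ∈ τ_X ✓.
Found U = {q} with f^{-1}(U) = {p92, p93} not in τ_X. Therefore f is NOT continuous.


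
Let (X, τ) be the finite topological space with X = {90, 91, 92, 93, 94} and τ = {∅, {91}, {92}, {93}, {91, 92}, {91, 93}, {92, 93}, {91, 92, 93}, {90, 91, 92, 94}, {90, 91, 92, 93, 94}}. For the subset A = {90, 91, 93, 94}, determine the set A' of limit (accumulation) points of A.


A' = {90, 94}

For each x ∈ X, list the open sets U ∈ τ with x ∈ U, then check whether U ∩ (A ∖ {x}) ≠ ∅ for every such U.
  x = 90: opens ∋ x are {90, 91, 92, 94}, {90, 91, 92, 93, 94}; each meets A ∖ {90}, so x IS a limit point.
  x = 91: open {91} ∋ x has {91} ∩ (A ∖ {91}) = ∅, so x is NOT a limit point.
  x = 92: open {92} ∋ x has {92} ∩ (A ∖ {92}) = ∅, so x is NOT a limit point.
  x = 93: open {93} ∋ x has {93} ∩ (A ∖ {93}) = ∅, so x is NOT a limit point.
  x = 94: opens ∋ x are {90, 91, 92, 94}, {90, 91, 92, 93, 94}; each meets A ∖ {94}, so x IS a limit point.
Collecting: A' = {90, 94}.


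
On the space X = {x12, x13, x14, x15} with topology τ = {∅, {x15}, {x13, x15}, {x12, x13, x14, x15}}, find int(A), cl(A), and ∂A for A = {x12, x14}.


int(A) = ∅, cl(A) = {x12, x14}, ∂A = {x12, x14}.

Closed sets in (X, τ) are complements of opens:
  closed(X, τ) = {∅, {x12, x14}, {x12, x13, x14}, {x12, x13, x14, x15}}.
int(A) = ⋃ {U ∈ τ : U ⊆ A}. Opens contained in A: ∅.
Taking the union of these: int(A) = ∅.
cl(A) = ⋂ {C closed : A ⊆ C}. Closed sets containing A: {x12, x14}, {x12, x13, x14}, {x12, x13, x14, x15}.
Intersecting these: cl(A) = {x12, x14}.
∂A = cl(A) ∖ int(A) = {x12, x14} ∖ ∅ = {x12, x14}.


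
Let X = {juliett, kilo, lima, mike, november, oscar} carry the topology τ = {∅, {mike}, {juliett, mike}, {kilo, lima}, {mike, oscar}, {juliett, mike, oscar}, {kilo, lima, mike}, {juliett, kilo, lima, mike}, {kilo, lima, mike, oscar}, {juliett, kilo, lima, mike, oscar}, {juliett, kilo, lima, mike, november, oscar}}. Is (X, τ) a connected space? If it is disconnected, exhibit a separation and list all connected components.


(X, τ) is connected.

Find clopen sets (U ∈ τ with X ∖ U ∈ τ):
  U = ∅, X ∖ U = {juliett, kilo, lima, mike, november, oscar} — both open, so U is clopen.
  U = {juliett, kilo, lima, mike, november, oscar}, X ∖ U = ∅ — both open, so U is clopen.
Only trivial clopens (∅ and X) exist, so (X, τ) is connected.
Compute connected components by grouping points that agree on all clopens:
  component: {juliett, kilo, lima, mike, november, oscar}


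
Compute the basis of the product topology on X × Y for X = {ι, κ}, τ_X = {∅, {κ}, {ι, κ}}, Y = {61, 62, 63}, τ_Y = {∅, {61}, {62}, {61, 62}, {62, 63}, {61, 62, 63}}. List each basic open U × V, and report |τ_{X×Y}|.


Basis B = {∅ × ∅, {κ} × {61}, {κ} × {62}, {ι, κ} × {61}, {ι, κ} × {62}, {κ} × {61, 62}, {κ} × {62, 63}, {κ} × {61, 62, 63}, {ι, κ} × {61, 62}, {ι, κ} × {62, 63}, {ι, κ} × {61, 62, 63}}; |τ_{X×Y}| = 18.

Enumerate products U × V with U ∈ τ_X, V ∈ τ_Y (deduplicated):
  ∅ × ∅ = {} (∅)
  {κ} × {61} = {(κ,61)}
  {κ} × {62} = {(κ,62)}
  {ι, κ} × {61} = {(ι,61), (κ,61)}
  {ι, κ} × {62} = {(ι,62), (κ,62)}
  {κ} × {61, 62} = {(κ,61), (κ,62)}
  {κ} × {62, 63} = {(κ,62), (κ,63)}
  {κ} × {61, 62, 63} = {(κ,61), (κ,62), (κ,63)}
  {ι, κ} × {61, 62} = {(ι,61), (ι,62), (κ,61), (κ,62)}
  {ι, κ} × {62, 63} = {(ι,62), (ι,63), (κ,62), (κ,63)}
  {ι, κ} × {61, 62, 63} = {(ι,61), (ι,62), (ι,63), (κ,61), (κ,62), (κ,63)}
These 11 distinct sets form the basis B.
Close under arbitrary unions to get τ_{X×Y}; counting gives |τ_{X×Y}| = 18.


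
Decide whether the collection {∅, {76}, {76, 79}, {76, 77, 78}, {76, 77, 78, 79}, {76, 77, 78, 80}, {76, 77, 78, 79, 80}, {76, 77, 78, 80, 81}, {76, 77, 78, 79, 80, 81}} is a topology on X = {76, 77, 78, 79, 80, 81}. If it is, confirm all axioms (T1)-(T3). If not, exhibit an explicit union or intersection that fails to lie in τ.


τ IS a topology on X.

Axiom (T1): ∅ ∈ τ? Yes; X ∈ τ? Yes.
Axiom (T2/T3): check pairwise unions and intersections of members of τ.
All pairwise intersections and unions checked — each lies in τ. Therefore τ satisfies (T1), (T2), (T3): it IS a topology on X.


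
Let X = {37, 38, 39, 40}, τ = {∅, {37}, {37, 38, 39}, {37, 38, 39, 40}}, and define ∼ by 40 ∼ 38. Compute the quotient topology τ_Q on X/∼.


X/∼ = {[37], [38=40], [39]}; |τ_Q| = 3.

Equivalence classes: [37], [38=40], [39].
Quotient map π: X → X/∼ sends 37 ↦ [37], 38 ↦ [38=40], 39 ↦ [39], 40 ↦ [38=40].
For each subset V ⊆ X/∼, compute π^{-1}(V) ⊆ X and check whether π^{-1}(V) ∈ τ. V is open in τ_Q iff π^{-1}(V) ∈ τ.
  V = {}: π^{-1}(V) = ∅ ∈ τ ✓.
  V = {[37]}: π^{-1}(V) = {37} ∈ τ ✓.
  V = {[38=40]}: π^{-1}(V) = {38, 40} ∉ τ ✗.
  V = {[37], [38=40]}: π^{-1}(V) = {37, 38, 40} ∉ τ ✗.
  V = {[39]}: π^{-1}(V) = {39} ∉ τ ✗.
  V = {[37], [39]}: π^{-1}(V) = {37, 39} ∉ τ ✗.
  V = {[38=40], [39]}: π^{-1}(V) = {38, 39, 40} ∉ τ ✗.
  V = {[37], [38=40], [39]}: π^{-1}(V) = {37, 38, 39, 40} ∈ τ ✓.
Open sets in the quotient: τ_Q = {{}, {[37]}, {[37], [38=40], [39]}} (3 elements).


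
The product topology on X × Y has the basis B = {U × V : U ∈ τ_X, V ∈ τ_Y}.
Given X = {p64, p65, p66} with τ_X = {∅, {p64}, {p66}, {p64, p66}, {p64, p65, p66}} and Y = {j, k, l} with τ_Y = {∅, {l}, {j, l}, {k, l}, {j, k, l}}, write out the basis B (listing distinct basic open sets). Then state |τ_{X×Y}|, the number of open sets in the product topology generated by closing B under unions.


Basis B = {∅ × ∅, {p64} × {l}, {p66} × {l}, {p64} × {j, l}, {p64} × {k, l}, {p64, p66} × {l}, {p66} × {j, l}, {p66} × {k, l}, {p64} × {j, k, l}, {p64, p65, p66} × {l}, {p66} × {j, k, l}, {p64, p66} × {j, l}, {p64, p66} × {k, l}, {p64, p66} × {j, k, l}, {p64, p65, p66} × {j, l}, {p64, p65, p66} × {k, l}, {p64, p65, p66} × {j, k, l}}; |τ_{X×Y}| = 50.

Enumerate products U × V with U ∈ τ_X, V ∈ τ_Y (deduplicated):
  ∅ × ∅ = {} (∅)
  {p64} × {l} = {(p64,l)}
  {p66} × {l} = {(p66,l)}
  {p64} × {j, l} = {(p64,j), (p64,l)}
  {p64} × {k, l} = {(p64,k), (p64,l)}
  {p64, p66} × {l} = {(p64,l), (p66,l)}
  {p66} × {j, l} = {(p66,j), (p66,l)}
  {p66} × {k, l} = {(p66,k), (p66,l)}
  {p64} × {j, k, l} = {(p64,j), (p64,k), (p64,l)}
  {p64, p65, p66} × {l} = {(p64,l), (p65,l), (p66,l)}
  {p66} × {j, k, l} = {(p66,j), (p66,k), (p66,l)}
  {p64, p66} × {j, l} = {(p64,j), (p64,l), (p66,j), (p66,l)}
  {p64, p66} × {k, l} = {(p64,k), (p64,l), (p66,k), (p66,l)}
  {p64, p66} × {j, k, l} = {(p64,j), (p64,k), (p64,l), (p66,j), (p66,k), (p66,l)}
  {p64, p65, p66} × {j, l} = {(p64,j), (p64,l), (p65,j), (p65,l), (p66,j), (p66,l)}
  {p64, p65, p66} × {k, l} = {(p64,k), (p64,l), (p65,k), (p65,l), (p66,k), (p66,l)}
  {p64, p65, p66} × {j, k, l} = {(p64,j), (p64,k), (p64,l), (p65,j), (p65,k), (p65,l), (p66,j), (p66,k), (p66,l)}
These 17 distinct sets form the basis B.
Close under arbitrary unions to get τ_{X×Y}; counting gives |τ_{X×Y}| = 50.


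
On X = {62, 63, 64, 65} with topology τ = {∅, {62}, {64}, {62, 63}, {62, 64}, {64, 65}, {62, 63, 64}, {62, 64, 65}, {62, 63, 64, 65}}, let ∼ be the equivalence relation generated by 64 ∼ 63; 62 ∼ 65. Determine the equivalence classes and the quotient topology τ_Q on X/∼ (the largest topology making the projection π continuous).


X/∼ = {[62=65], [63=64]}; |τ_Q| = 2.

Equivalence classes: [62=65], [63=64].
Quotient map π: X → X/∼ sends 62 ↦ [62=65], 63 ↦ [63=64], 64 ↦ [63=64], 65 ↦ [62=65].
For each subset V ⊆ X/∼, compute π^{-1}(V) ⊆ X and check whether π^{-1}(V) ∈ τ. V is open in τ_Q iff π^{-1}(V) ∈ τ.
  V = {}: π^{-1}(V) = ∅ ∈ τ ✓.
  V = {[62=65]}: π^{-1}(V) = {62, 65} ∉ τ ✗.
  V = {[63=64]}: π^{-1}(V) = {63, 64} ∉ τ ✗.
  V = {[62=65], [63=64]}: π^{-1}(V) = {62, 63, 64, 65} ∈ τ ✓.
Open sets in the quotient: τ_Q = {{}, {[62=65], [63=64]}} (2 elements).


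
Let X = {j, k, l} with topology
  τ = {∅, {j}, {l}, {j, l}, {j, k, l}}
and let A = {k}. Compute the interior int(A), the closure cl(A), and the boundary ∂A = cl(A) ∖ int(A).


int(A) = ∅, cl(A) = {k}, ∂A = {k}.

Closed sets in (X, τ) are complements of opens:
  closed(X, τ) = {∅, {k}, {j, k}, {k, l}, {j, k, l}}.
int(A) = ⋃ {U ∈ τ : U ⊆ A}. Opens contained in A: ∅.
Taking the union of these: int(A) = ∅.
cl(A) = ⋂ {C closed : A ⊆ C}. Closed sets containing A: {k}, {j, k}, {k, l}, {j, k, l}.
Intersecting these: cl(A) = {k}.
∂A = cl(A) ∖ int(A) = {k} ∖ ∅ = {k}.


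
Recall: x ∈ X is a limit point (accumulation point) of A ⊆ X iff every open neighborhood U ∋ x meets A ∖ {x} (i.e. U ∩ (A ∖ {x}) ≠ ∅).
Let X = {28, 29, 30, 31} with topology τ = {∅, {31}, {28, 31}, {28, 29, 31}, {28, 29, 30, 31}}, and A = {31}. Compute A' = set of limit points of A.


A' = {28, 29, 30}

For each x ∈ X, list the open sets U ∈ τ with x ∈ U, then check whether U ∩ (A ∖ {x}) ≠ ∅ for every such U.
  x = 28: opens ∋ x are {28, 31}, {28, 29, 31}, {28, 29, 30, 31}; each meets A ∖ {28}, so x IS a limit point.
  x = 29: opens ∋ x are {28, 29, 31}, {28, 29, 30, 31}; each meets A ∖ {29}, so x IS a limit point.
  x = 30: opens ∋ x are {28, 29, 30, 31}; each meets A ∖ {30}, so x IS a limit point.
  x = 31: open {31} ∋ x has {31} ∩ (A ∖ {31}) = ∅, so x is NOT a limit point.
Collecting: A' = {28, 29, 30}.


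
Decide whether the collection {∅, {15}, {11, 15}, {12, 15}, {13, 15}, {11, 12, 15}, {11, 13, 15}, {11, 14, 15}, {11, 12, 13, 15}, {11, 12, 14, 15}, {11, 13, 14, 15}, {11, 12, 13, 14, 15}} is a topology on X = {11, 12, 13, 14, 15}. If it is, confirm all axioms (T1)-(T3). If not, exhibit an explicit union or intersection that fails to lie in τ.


τ is NOT a topology on X.

Axiom (T1): ∅ ∈ τ? Yes; X ∈ τ? Yes.
Axiom (T2/T3): check pairwise unions and intersections of members of τ.
Counterexample for (T2): {12, 15} ∪ {13, 15} = {12, 13, 15} ∉ τ. Therefore τ is NOT a topology.


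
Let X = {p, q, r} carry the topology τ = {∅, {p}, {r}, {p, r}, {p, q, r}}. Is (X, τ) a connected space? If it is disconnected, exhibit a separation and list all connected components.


(X, τ) is connected.

Find clopen sets (U ∈ τ with X ∖ U ∈ τ):
  U = ∅, X ∖ U = {p, q, r} — both open, so U is clopen.
  U = {p, q, r}, X ∖ U = ∅ — both open, so U is clopen.
Only trivial clopens (∅ and X) exist, so (X, τ) is connected.
Compute connected components by grouping points that agree on all clopens:
  component: {p, q, r}


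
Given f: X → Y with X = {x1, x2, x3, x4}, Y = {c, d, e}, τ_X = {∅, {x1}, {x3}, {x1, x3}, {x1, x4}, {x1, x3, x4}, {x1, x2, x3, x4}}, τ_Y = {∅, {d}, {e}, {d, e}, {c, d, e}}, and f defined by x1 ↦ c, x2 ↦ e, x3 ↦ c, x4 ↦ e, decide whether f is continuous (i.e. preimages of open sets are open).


f is NOT continuous.

Compute f^{-1}(U) for each U ∈ τ_Y:
  U = ∅: f^{-1}(U) = ∅ ∈ τ_X ✓.
  U = {d}: f^{-1}(U) = ∅ ∈ τ_X ✓.
  U = {e}: f^{-1}(U) = {x2, x4} ∉ τ_X ✗.
  U = {d, e}: f^{-1}(U) = {x2, x4} ∉ τ_X ✗.
  U = {c, d, e}: f^{-1}(U) = {x1, x2, x3, x4} ∈ τ_X ✓.
Found U = {e} with f^{-1}(U) = {x2, x4} not in τ_X. Therefore f is NOT continuous.


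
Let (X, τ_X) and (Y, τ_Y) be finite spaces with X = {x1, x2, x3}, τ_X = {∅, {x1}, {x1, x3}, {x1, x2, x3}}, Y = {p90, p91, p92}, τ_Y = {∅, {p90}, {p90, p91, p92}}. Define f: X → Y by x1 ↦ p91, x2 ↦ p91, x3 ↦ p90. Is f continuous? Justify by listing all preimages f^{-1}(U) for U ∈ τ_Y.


f is NOT continuous.

Compute f^{-1}(U) for each U ∈ τ_Y:
  U = ∅: f^{-1}(U) = ∅ ∈ τ_X ✓.
  U = {p90}: f^{-1}(U) = {x3} ∉ τ_X ✗.
  U = {p90, p91, p92}: f^{-1}(U) = {x1, x2, x3} ∈ τ_X ✓.
Found U = {p90} with f^{-1}(U) = {x3} not in τ_X. Therefore f is NOT continuous.


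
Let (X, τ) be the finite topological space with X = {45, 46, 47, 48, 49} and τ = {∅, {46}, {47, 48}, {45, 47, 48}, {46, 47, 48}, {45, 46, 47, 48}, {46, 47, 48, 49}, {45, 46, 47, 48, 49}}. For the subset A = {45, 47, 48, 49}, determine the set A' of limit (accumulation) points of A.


A' = {45, 47, 48, 49}

For each x ∈ X, list the open sets U ∈ τ with x ∈ U, then check whether U ∩ (A ∖ {x}) ≠ ∅ for every such U.
  x = 45: opens ∋ x are {45, 47, 48}, {45, 46, 47, 48}, {45, 46, 47, 48, 49}; each meets A ∖ {45}, so x IS a limit point.
  x = 46: open {46} ∋ x has {46} ∩ (A ∖ {46}) = ∅, so x is NOT a limit point.
  x = 47: opens ∋ x are {47, 48}, {45, 47, 48}, {46, 47, 48}, {45, 46, 47, 48}, {46, 47, 48, 49}, {45, 46, 47, 48, 49}; each meets A ∖ {47}, so x IS a limit point.
  x = 48: opens ∋ x are {47, 48}, {45, 47, 48}, {46, 47, 48}, {45, 46, 47, 48}, {46, 47, 48, 49}, {45, 46, 47, 48, 49}; each meets A ∖ {48}, so x IS a limit point.
  x = 49: opens ∋ x are {46, 47, 48, 49}, {45, 46, 47, 48, 49}; each meets A ∖ {49}, so x IS a limit point.
Collecting: A' = {45, 47, 48, 49}.


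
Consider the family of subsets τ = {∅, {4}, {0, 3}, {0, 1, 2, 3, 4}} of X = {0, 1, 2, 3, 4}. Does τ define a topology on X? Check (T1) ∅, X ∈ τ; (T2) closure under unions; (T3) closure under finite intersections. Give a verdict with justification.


τ is NOT a topology on X.

Axiom (T1): ∅ ∈ τ? Yes; X ∈ τ? Yes.
Axiom (T2/T3): check pairwise unions and intersections of members of τ.
Counterexample for (T2): {4} ∪ {0, 3} = {0, 3, 4} ∉ τ. Therefore τ is NOT a topology.


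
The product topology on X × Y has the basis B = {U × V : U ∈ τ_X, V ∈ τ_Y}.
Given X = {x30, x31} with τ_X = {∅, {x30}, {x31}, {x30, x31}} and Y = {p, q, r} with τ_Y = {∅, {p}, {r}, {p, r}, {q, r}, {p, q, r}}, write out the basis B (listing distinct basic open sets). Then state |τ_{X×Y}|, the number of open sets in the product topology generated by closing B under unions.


Basis B = {∅ × ∅, {x30} × {p}, {x30} × {r}, {x31} × {p}, {x31} × {r}, {x30} × {p, r}, {x30, x31} × {p}, {x30} × {q, r}, {x30, x31} × {r}, {x31} × {p, r}, {x31} × {q, r}, {x30} × {p, q, r}, {x31} × {p, q, r}, {x30, x31} × {p, r}, {x30, x31} × {q, r}, {x30, x31} × {p, q, r}}; |τ_{X×Y}| = 36.

Enumerate products U × V with U ∈ τ_X, V ∈ τ_Y (deduplicated):
  ∅ × ∅ = {} (∅)
  {x30} × {p} = {(x30,p)}
  {x30} × {r} = {(x30,r)}
  {x31} × {p} = {(x31,p)}
  {x31} × {r} = {(x31,r)}
  {x30} × {p, r} = {(x30,p), (x30,r)}
  {x30, x31} × {p} = {(x30,p), (x31,p)}
  {x30} × {q, r} = {(x30,q), (x30,r)}
  {x30, x31} × {r} = {(x30,r), (x31,r)}
  {x31} × {p, r} = {(x31,p), (x31,r)}
  {x31} × {q, r} = {(x31,q), (x31,r)}
  {x30} × {p, q, r} = {(x30,p), (x30,q), (x30,r)}
  {x31} × {p, q, r} = {(x31,p), (x31,q), (x31,r)}
  {x30, x31} × {p, r} = {(x30,p), (x30,r), (x31,p), (x31,r)}
  {x30, x31} × {q, r} = {(x30,q), (x30,r), (x31,q), (x31,r)}
  {x30, x31} × {p, q, r} = {(x30,p), (x30,q), (x30,r), (x31,p), (x31,q), (x31,r)}
These 16 distinct sets form the basis B.
Close under arbitrary unions to get τ_{X×Y}; counting gives |τ_{X×Y}| = 36.


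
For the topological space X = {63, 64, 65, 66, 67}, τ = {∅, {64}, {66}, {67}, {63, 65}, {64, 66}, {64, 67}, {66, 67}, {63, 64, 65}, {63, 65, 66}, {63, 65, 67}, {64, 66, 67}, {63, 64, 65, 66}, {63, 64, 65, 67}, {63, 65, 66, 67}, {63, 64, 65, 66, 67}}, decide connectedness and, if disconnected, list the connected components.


(X, τ) is disconnected; components = [{64}, {66}, {67}, {63, 65}].

Find clopen sets (U ∈ τ with X ∖ U ∈ τ):
  U = ∅, X ∖ U = {63, 64, 65, 66, 67} — both open, so U is clopen.
  U = {64}, X ∖ U = {63, 65, 66, 67} — both open, so U is clopen.
  U = {66}, X ∖ U = {63, 64, 65, 67} — both open, so U is clopen.
  U = {67}, X ∖ U = {63, 64, 65, 66} — both open, so U is clopen.
  U = {63, 65}, X ∖ U = {64, 66, 67} — both open, so U is clopen.
  U = {64, 66}, X ∖ U = {63, 65, 67} — both open, so U is clopen.
  U = {64, 67}, X ∖ U = {63, 65, 66} — both open, so U is clopen.
  U = {66, 67}, X ∖ U = {63, 64, 65} — both open, so U is clopen.
  U = {63, 64, 65}, X ∖ U = {66, 67} — both open, so U is clopen.
  U = {63, 65, 66}, X ∖ U = {64, 67} — both open, so U is clopen.
  U = {63, 65, 67}, X ∖ U = {64, 66} — both open, so U is clopen.
  U = {64, 66, 67}, X ∖ U = {63, 65} — both open, so U is clopen.
  U = {63, 64, 65, 66}, X ∖ U = {67} — both open, so U is clopen.
  U = {63, 64, 65, 67}, X ∖ U = {66} — both open, so U is clopen.
  U = {63, 65, 66, 67}, X ∖ U = {64} — both open, so U is clopen.
  U = {63, 64, 65, 66, 67}, X ∖ U = ∅ — both open, so U is clopen.
Nontrivial clopen(s) exist: e.g. {64, 66, 67}. So (X, τ) is disconnected.
Compute connected components by grouping points that agree on all clopens:
  component: {64}
  component: {66}
  component: {67}
  component: {63, 65}


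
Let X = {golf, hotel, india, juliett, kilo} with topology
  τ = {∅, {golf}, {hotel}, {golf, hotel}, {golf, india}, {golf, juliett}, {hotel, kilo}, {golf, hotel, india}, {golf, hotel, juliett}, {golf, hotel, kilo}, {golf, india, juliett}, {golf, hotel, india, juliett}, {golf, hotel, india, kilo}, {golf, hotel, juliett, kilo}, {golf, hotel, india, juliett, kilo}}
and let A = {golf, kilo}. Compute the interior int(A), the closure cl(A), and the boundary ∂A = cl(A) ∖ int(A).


int(A) = {golf}, cl(A) = {golf, india, juliett, kilo}, ∂A = {india, juliett, kilo}.

Closed sets in (X, τ) are complements of opens:
  closed(X, τ) = {∅, {india}, {juliett}, {kilo}, {hotel, kilo}, {india, juliett}, {india, kilo}, {juliett, kilo}, {golf, india, juliett}, {hotel, india, kilo}, {hotel, juliett, kilo}, {india, juliett, kilo}, {golf, india, juliett, kilo}, {hotel, india, juliett, kilo}, {golf, hotel, india, juliett, kilo}}.
int(A) = ⋃ {U ∈ τ : U ⊆ A}. Opens contained in A: ∅, {golf}.
Taking the union of these: int(A) = {golf}.
cl(A) = ⋂ {C closed : A ⊆ C}. Closed sets containing A: {golf, india, juliett, kilo}, {golf, hotel, india, juliett, kilo}.
Intersecting these: cl(A) = {golf, india, juliett, kilo}.
∂A = cl(A) ∖ int(A) = {golf, india, juliett, kilo} ∖ {golf} = {india, juliett, kilo}.


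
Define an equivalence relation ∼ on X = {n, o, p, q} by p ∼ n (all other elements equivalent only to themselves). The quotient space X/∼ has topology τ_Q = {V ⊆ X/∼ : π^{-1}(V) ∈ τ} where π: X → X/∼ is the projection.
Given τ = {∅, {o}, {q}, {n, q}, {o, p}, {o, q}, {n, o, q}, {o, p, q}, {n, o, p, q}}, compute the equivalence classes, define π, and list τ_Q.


X/∼ = {[n=p], [o], [q]}; |τ_Q| = 5.

Equivalence classes: [n=p], [o], [q].
Quotient map π: X → X/∼ sends n ↦ [n=p], o ↦ [o], p ↦ [n=p], q ↦ [q].
For each subset V ⊆ X/∼, compute π^{-1}(V) ⊆ X and check whether π^{-1}(V) ∈ τ. V is open in τ_Q iff π^{-1}(V) ∈ τ.
  V = {}: π^{-1}(V) = ∅ ∈ τ ✓.
  V = {[n=p]}: π^{-1}(V) = {n, p} ∉ τ ✗.
  V = {[o]}: π^{-1}(V) = {o} ∈ τ ✓.
  V = {[n=p], [o]}: π^{-1}(V) = {n, o, p} ∉ τ ✗.
  V = {[q]}: π^{-1}(V) = {q} ∈ τ ✓.
  V = {[n=p], [q]}: π^{-1}(V) = {n, p, q} ∉ τ ✗.
  V = {[o], [q]}: π^{-1}(V) = {o, q} ∈ τ ✓.
  V = {[n=p], [o], [q]}: π^{-1}(V) = {n, o, p, q} ∈ τ ✓.
Open sets in the quotient: τ_Q = {{}, {[o]}, {[q]}, {[o], [q]}, {[n=p], [o], [q]}} (5 elements).


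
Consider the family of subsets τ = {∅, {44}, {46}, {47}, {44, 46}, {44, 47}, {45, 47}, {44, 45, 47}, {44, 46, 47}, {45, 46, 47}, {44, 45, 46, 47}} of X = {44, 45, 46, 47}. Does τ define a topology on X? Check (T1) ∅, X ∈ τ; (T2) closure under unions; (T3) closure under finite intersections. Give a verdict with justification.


τ is NOT a topology on X.

Axiom (T1): ∅ ∈ τ? Yes; X ∈ τ? Yes.
Axiom (T2/T3): check pairwise unions and intersections of members of τ.
Counterexample for (T2): {46} ∪ {47} = {46, 47} ∉ τ. Therefore τ is NOT a topology.


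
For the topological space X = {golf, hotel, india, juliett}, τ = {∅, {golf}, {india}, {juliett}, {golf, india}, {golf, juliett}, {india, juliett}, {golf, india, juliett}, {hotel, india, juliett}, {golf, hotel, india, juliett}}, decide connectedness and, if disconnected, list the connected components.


(X, τ) is disconnected; components = [{golf}, {hotel, india, juliett}].

Find clopen sets (U ∈ τ with X ∖ U ∈ τ):
  U = ∅, X ∖ U = {golf, hotel, india, juliett} — both open, so U is clopen.
  U = {golf}, X ∖ U = {hotel, india, juliett} — both open, so U is clopen.
  U = {hotel, india, juliett}, X ∖ U = {golf} — both open, so U is clopen.
  U = {golf, hotel, india, juliett}, X ∖ U = ∅ — both open, so U is clopen.
Nontrivial clopen(s) exist: e.g. {golf}. So (X, τ) is disconnected.
Compute connected components by grouping points that agree on all clopens:
  component: {golf}
  component: {hotel, india, juliett}
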